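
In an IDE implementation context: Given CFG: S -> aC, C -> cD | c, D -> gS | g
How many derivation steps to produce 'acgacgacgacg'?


Grammar: S -> aC, C -> cD | c, D -> gS | g
Deriving 'acgacgacgacg':
Step 1: S -> aC => aC
Step 2: C -> cD => acD
Step 3: D -> gS => acgS
Step 4: S -> aC => acgaC
Step 5: C -> cD => acgacD
Step 6: D -> gS => acgacgS
Step 7: S -> aC => acgacgaC
Step 8: C -> cD => acgacgacD
Step 9: D -> gS => acgacgacgS
Step 10: S -> aC => acgacgacgaC
Step 11: C -> cD => acgacgacgacD
Step 12: D -> g => acgacgacgacg
Total derivation steps: 12

12


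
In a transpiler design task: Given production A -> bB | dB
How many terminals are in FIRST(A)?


Production: A -> bB | dB
Examining each alternative for leading terminals:
  A -> bB : first terminal = 'b'
  A -> dB : first terminal = 'd'
FIRST(A) = {b, d}
Count: 2

2


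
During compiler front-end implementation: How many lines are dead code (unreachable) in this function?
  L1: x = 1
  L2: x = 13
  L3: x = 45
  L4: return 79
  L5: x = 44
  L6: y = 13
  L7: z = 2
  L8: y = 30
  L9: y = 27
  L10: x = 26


Analyzing control flow:
  L1: reachable (before return)
  L2: reachable (before return)
  L3: reachable (before return)
  L4: reachable (return statement)
  L5: DEAD (after return at L4)
  L6: DEAD (after return at L4)
  L7: DEAD (after return at L4)
  L8: DEAD (after return at L4)
  L9: DEAD (after return at L4)
  L10: DEAD (after return at L4)
Return at L4, total lines = 10
Dead lines: L5 through L10
Count: 6

6


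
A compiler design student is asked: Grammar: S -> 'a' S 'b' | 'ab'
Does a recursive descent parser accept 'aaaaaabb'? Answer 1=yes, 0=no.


Grammar accepts strings of the form a^n b^n (n >= 1)
Word: 'aaaaaabb'
Counting: 6 a's and 2 b's
Check: 6 == 2? No
Mismatch: a-count != b-count
Rejected

0


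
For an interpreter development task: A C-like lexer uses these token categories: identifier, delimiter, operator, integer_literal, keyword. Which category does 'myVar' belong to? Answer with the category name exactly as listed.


Token: 'myVar'
Checking categories:
  identifier: YES
  integer_literal: no
  operator: no
  keyword: no
  delimiter: no
Category: identifier

identifier


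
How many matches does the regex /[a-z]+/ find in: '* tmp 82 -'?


Pattern: /[a-z]+/ (identifiers)
Input: '* tmp 82 -'
Scanning for matches:
  Match 1: 'tmp'
Total matches: 1

1


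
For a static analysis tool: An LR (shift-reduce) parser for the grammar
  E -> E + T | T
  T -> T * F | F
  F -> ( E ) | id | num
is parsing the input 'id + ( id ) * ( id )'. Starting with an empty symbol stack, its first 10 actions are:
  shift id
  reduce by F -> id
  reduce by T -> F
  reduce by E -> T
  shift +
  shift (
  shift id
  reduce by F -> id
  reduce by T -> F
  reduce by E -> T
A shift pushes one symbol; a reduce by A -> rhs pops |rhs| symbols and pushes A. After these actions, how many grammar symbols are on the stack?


Tracking the symbol stack through each action:
  Action 1: shift 'id' : push -> stack = [id] (size 1)
  Action 2: reduce by F -> id : pop 1, push F -> stack = [F] (size 1)
  Action 3: reduce by T -> F : pop 1, push T -> stack = [T] (size 1)
  Action 4: reduce by E -> T : pop 1, push E -> stack = [E] (size 1)
  Action 5: shift '+' : push -> stack = [E, +] (size 2)
  Action 6: shift '(' : push -> stack = [E, +, (] (size 3)
  Action 7: shift 'id' : push -> stack = [E, +, (, id] (size 4)
  Action 8: reduce by F -> id : pop 1, push F -> stack = [E, +, (, F] (size 4)
  Action 9: reduce by T -> F : pop 1, push T -> stack = [E, +, (, T] (size 4)
  Action 10: reduce by E -> T : pop 1, push E -> stack = [E, +, (, E] (size 4)
Final stack size: 4

4


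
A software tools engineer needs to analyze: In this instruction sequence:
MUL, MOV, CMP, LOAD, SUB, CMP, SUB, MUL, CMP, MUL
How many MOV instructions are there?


Scanning instruction sequence for MOV:
  Position 1: MUL
  Position 2: MOV <- MATCH
  Position 3: CMP
  Position 4: LOAD
  Position 5: SUB
  Position 6: CMP
  Position 7: SUB
  Position 8: MUL
  Position 9: CMP
  Position 10: MUL
Matches at positions: [2]
Total MOV count: 1

1


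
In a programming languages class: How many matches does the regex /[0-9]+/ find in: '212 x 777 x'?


Pattern: /[0-9]+/ (int literals)
Input: '212 x 777 x'
Scanning for matches:
  Match 1: '212'
  Match 2: '777'
Total matches: 2

2


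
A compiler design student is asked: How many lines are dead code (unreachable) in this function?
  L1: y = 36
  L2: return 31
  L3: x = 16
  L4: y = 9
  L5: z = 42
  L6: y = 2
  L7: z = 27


Analyzing control flow:
  L1: reachable (before return)
  L2: reachable (return statement)
  L3: DEAD (after return at L2)
  L4: DEAD (after return at L2)
  L5: DEAD (after return at L2)
  L6: DEAD (after return at L2)
  L7: DEAD (after return at L2)
Return at L2, total lines = 7
Dead lines: L3 through L7
Count: 5

5


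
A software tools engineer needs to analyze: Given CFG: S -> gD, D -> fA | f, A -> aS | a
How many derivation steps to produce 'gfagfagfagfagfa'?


Grammar: S -> gD, D -> fA | f, A -> aS | a
Deriving 'gfagfagfagfagfa':
Step 1: S -> gD => gD
Step 2: D -> fA => gfA
Step 3: A -> aS => gfaS
Step 4: S -> gD => gfagD
Step 5: D -> fA => gfagfA
Step 6: A -> aS => gfagfaS
Step 7: S -> gD => gfagfagD
Step 8: D -> fA => gfagfagfA
Step 9: A -> aS => gfagfagfaS
Step 10: S -> gD => gfagfagfagD
Step 11: D -> fA => gfagfagfagfA
Step 12: A -> aS => gfagfagfagfaS
Step 13: S -> gD => gfagfagfagfagD
Step 14: D -> fA => gfagfagfagfagfA
Step 15: A -> a => gfagfagfagfagfa
Total derivation steps: 15

15


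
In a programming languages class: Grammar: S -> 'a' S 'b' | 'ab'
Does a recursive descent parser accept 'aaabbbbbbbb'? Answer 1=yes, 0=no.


Grammar accepts strings of the form a^n b^n (n >= 1)
Word: 'aaabbbbbbbb'
Counting: 3 a's and 8 b's
Check: 3 == 8? No
Mismatch: a-count != b-count
Rejected

0


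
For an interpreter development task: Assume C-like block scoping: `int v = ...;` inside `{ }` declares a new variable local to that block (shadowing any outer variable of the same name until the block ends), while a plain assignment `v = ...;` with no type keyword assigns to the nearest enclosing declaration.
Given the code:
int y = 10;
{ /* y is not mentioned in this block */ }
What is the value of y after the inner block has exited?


Analyzing scoping rules:
Outer scope: declares y = 10
Inner block: y is neither redeclared nor assigned -> unchanged
After the block -> 10
Result: 10

10


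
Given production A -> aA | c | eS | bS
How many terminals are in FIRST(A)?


Production: A -> aA | c | eS | bS
Examining each alternative for leading terminals:
  A -> aA : first terminal = 'a'
  A -> c : first terminal = 'c'
  A -> eS : first terminal = 'e'
  A -> bS : first terminal = 'b'
FIRST(A) = {a, b, c, e}
Count: 4

4


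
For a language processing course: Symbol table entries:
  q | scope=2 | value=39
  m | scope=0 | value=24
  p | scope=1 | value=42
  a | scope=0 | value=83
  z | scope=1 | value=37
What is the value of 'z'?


Searching symbol table for 'z':
  q | scope=2 | value=39
  m | scope=0 | value=24
  p | scope=1 | value=42
  a | scope=0 | value=83
  z | scope=1 | value=37 <- MATCH
Found 'z' at scope 1 with value 37

37


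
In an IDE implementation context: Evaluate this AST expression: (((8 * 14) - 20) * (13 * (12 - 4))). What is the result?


Expression: (((8 * 14) - 20) * (13 * (12 - 4)))
Evaluating step by step:
  8 * 14 = 112
  112 - 20 = 92
  12 - 4 = 8
  13 * 8 = 104
  92 * 104 = 9568
Result: 9568

9568


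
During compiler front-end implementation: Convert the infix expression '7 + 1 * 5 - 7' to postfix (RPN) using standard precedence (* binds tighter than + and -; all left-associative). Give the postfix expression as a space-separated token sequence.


Applying the shunting-yard algorithm:
  Operand 7 -> output
  Push '+' onto operator stack -> op-stack: [+]
  Operand 1 -> output
  Push '*' onto operator stack -> op-stack: [+, *]
  Operand 5 -> output
  See '-' (prec 1); top '*' (prec 2) >= it -> pop '*' to output
  See '-' (prec 1); top '+' (prec 1) >= it -> pop '+' to output
  Push '-' onto operator stack -> op-stack: [-]
  Operand 7 -> output
  End of input: pop '-' to output
Postfix result: 7 1 5 * + 7 -

7 1 5 * + 7 -


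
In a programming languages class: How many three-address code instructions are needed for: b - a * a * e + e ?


Expression: b - a * a * e + e
Generating three-address code (respecting * over +/- precedence):
  Instruction 1: t1 = a * a
  Instruction 2: t2 = t1 * e
  Instruction 3: t3 = b - t2
  Instruction 4: t4 = t3 + e
Total instructions: 4

4


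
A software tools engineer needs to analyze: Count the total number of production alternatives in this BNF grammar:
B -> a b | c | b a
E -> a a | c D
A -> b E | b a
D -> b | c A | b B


Counting alternatives per rule:
  B: 3 alternative(s)
  E: 2 alternative(s)
  A: 2 alternative(s)
  D: 3 alternative(s)
Sum: 3 + 2 + 2 + 3 = 10

10


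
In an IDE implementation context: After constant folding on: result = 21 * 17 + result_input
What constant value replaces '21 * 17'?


Identifying constant sub-expression:
  Original: result = 21 * 17 + result_input
  21 and 17 are both compile-time constants
  Evaluating: 21 * 17 = 357
  After folding: result = 357 + result_input

357


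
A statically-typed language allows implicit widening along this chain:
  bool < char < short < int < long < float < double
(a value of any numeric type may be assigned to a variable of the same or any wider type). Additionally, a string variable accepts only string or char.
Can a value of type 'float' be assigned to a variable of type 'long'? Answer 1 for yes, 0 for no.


Target variable type: long
Source value type: float
Numeric ranks: float=5, long=4
Widening allowed iff rank(source) <= rank(target): 5 <= 4? No
Result: 0

0


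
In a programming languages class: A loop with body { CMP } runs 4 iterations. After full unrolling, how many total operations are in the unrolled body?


Loop body operations: CMP (1 op per iteration)
Unrolling 4 iterations:
  Iteration 1: CMP (1 ops)
  Iteration 2: CMP (1 ops)
  Iteration 3: CMP (1 ops)
  Iteration 4: CMP (1 ops)
Total: 4 iterations * 1 ops/iter = 4 operations

4


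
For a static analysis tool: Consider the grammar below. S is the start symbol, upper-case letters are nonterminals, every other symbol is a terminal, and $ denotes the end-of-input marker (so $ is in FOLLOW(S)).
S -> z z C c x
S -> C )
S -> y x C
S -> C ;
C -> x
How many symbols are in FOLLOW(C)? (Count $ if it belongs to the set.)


S is the start symbol and does not occur in any rule body, so FOLLOW(S) = {$}.
Examining every occurrence of C in a rule body:
  S -> z z C c x : C is followed by terminal 'c' -> add 'c'
  S -> C ) : C is followed by terminal ')' -> add ')'
  S -> y x C : C is at the right end -> add FOLLOW(S) = {$}
  S -> C ; : C is followed by terminal ';' -> add ';'
  C -> x : C does not occur in the body -> contributes nothing
FOLLOW(C) = {), ;, c, $}
Count: 4

4


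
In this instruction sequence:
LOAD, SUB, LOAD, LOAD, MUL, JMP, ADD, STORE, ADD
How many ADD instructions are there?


Scanning instruction sequence for ADD:
  Position 1: LOAD
  Position 2: SUB
  Position 3: LOAD
  Position 4: LOAD
  Position 5: MUL
  Position 6: JMP
  Position 7: ADD <- MATCH
  Position 8: STORE
  Position 9: ADD <- MATCH
Matches at positions: [7, 9]
Total ADD count: 2

2


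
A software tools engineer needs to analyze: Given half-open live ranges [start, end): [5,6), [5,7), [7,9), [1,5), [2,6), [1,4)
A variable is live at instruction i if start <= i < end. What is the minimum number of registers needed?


Live ranges:
  Var0: [5, 6)
  Var1: [5, 7)
  Var2: [7, 9)
  Var3: [1, 5)
  Var4: [2, 6)
  Var5: [1, 4)
Sweep-line events (position, delta, active):
  pos=1 start -> active=1
  pos=1 start -> active=2
  pos=2 start -> active=3
  pos=4 end -> active=2
  pos=5 end -> active=1
  pos=5 start -> active=2
  pos=5 start -> active=3
  pos=6 end -> active=2
  pos=6 end -> active=1
  pos=7 end -> active=0
  pos=7 start -> active=1
  pos=9 end -> active=0
Maximum simultaneous active: 3
Minimum registers needed: 3

3


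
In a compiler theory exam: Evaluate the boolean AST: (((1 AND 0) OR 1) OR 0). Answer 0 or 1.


Step 1: Evaluate inner node
  1 AND 0 = 0
Step 2: Evaluate next node
  0 OR 1 = 1
Step 3: Evaluate root node
  1 OR 0 = 1

1


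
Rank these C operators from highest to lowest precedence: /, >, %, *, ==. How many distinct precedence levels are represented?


Looking up precedence for each operator:
  / -> precedence 6
  > -> precedence 4
  % -> precedence 6
  * -> precedence 6
  == -> precedence 3
Sorted highest to lowest: /, %, *, >, ==
Distinct precedence values: [6, 4, 3]
Number of distinct levels: 3

3


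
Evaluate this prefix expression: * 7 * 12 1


Parsing prefix expression: * 7 * 12 1
Step 1: Innermost operation '* 12 1'
  12 * 1 = 12
Step 2: Outer operation '* 7 [12]'
  7 * 12 = 84

84


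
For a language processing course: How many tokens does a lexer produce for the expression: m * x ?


Scanning 'm * x'
Token 1: 'm' -> identifier
Token 2: '*' -> operator
Token 3: 'x' -> identifier
Total tokens: 3

3


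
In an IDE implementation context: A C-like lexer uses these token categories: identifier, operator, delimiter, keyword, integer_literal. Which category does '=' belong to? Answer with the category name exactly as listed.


Token: '='
Checking categories:
  identifier: no
  integer_literal: no
  operator: YES
  keyword: no
  delimiter: no
Category: operator

operator


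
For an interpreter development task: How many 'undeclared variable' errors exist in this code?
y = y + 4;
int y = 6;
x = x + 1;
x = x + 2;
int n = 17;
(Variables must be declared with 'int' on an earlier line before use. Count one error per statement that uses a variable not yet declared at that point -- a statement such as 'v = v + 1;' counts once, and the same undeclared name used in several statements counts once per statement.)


Scanning code line by line:
  Line 1: use 'y' -> ERROR (undeclared)
  Line 2: declare 'y' -> declared = ['y']
  Line 3: use 'x' -> ERROR (undeclared)
  Line 4: use 'x' -> ERROR (undeclared)
  Line 5: declare 'n' -> declared = ['n', 'y']
Total undeclared variable errors: 3

3


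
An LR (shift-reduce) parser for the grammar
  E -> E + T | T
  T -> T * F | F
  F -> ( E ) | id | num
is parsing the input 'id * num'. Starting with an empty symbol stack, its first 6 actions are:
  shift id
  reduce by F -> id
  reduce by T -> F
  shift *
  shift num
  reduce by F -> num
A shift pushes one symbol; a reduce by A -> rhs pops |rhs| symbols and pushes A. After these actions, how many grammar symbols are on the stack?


Tracking the symbol stack through each action:
  Action 1: shift 'id' : push -> stack = [id] (size 1)
  Action 2: reduce by F -> id : pop 1, push F -> stack = [F] (size 1)
  Action 3: reduce by T -> F : pop 1, push T -> stack = [T] (size 1)
  Action 4: shift '*' : push -> stack = [T, *] (size 2)
  Action 5: shift 'num' : push -> stack = [T, *, num] (size 3)
  Action 6: reduce by F -> num : pop 1, push F -> stack = [T, *, F] (size 3)
Final stack size: 3

3


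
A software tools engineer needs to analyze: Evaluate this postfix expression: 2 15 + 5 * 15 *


Processing tokens left to right:
Push 2, Push 15
Pop 2 and 15, compute 2 + 15 = 17, push 17
Push 5
Pop 17 and 5, compute 17 * 5 = 85, push 85
Push 15
Pop 85 and 15, compute 85 * 15 = 1275, push 1275
Stack result: 1275

1275


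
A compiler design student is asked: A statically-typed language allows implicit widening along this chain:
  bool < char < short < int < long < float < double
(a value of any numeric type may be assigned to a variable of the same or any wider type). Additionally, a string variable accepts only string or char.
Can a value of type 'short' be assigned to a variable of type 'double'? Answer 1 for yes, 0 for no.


Target variable type: double
Source value type: short
Numeric ranks: short=2, double=6
Widening allowed iff rank(source) <= rank(target): 2 <= 6? Yes
Result: 1

1


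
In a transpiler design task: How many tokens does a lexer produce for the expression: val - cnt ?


Scanning 'val - cnt'
Token 1: 'val' -> identifier
Token 2: '-' -> operator
Token 3: 'cnt' -> identifier
Total tokens: 3

3


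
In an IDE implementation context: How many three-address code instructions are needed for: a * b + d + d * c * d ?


Expression: a * b + d + d * c * d
Generating three-address code (respecting * over +/- precedence):
  Instruction 1: t1 = a * b
  Instruction 2: t2 = d * c
  Instruction 3: t3 = t2 * d
  Instruction 4: t4 = t1 + d
  Instruction 5: t5 = t4 + t3
Total instructions: 5

5


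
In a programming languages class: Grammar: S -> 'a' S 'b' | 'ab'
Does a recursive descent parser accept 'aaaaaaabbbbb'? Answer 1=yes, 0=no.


Grammar accepts strings of the form a^n b^n (n >= 1)
Word: 'aaaaaaabbbbb'
Counting: 7 a's and 5 b's
Check: 7 == 5? No
Mismatch: a-count != b-count
Rejected

0


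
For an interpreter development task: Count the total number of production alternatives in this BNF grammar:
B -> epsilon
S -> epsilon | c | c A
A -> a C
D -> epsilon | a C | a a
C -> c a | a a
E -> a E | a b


Counting alternatives per rule:
  B: 1 alternative(s)
  S: 3 alternative(s)
  A: 1 alternative(s)
  D: 3 alternative(s)
  C: 2 alternative(s)
  E: 2 alternative(s)
Sum: 1 + 3 + 1 + 3 + 2 + 2 = 12

12


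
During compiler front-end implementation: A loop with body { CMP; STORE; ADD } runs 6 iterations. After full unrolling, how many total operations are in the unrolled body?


Loop body operations: CMP, STORE, ADD (3 ops per iteration)
Unrolling 6 iterations:
  Iteration 1: CMP, STORE, ADD (3 ops)
  Iteration 2: CMP, STORE, ADD (3 ops)
  Iteration 3: CMP, STORE, ADD (3 ops)
  Iteration 4: CMP, STORE, ADD (3 ops)
  Iteration 5: CMP, STORE, ADD (3 ops)
  Iteration 6: CMP, STORE, ADD (3 ops)
Total: 6 iterations * 3 ops/iter = 18 operations

18


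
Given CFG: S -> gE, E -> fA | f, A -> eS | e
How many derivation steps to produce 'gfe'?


Grammar: S -> gE, E -> fA | f, A -> eS | e
Deriving 'gfe':
Step 1: S -> gE => gE
Step 2: E -> fA => gfA
Step 3: A -> e => gfe
Total derivation steps: 3

3


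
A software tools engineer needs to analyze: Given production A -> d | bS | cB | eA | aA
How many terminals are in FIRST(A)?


Production: A -> d | bS | cB | eA | aA
Examining each alternative for leading terminals:
  A -> d : first terminal = 'd'
  A -> bS : first terminal = 'b'
  A -> cB : first terminal = 'c'
  A -> eA : first terminal = 'e'
  A -> aA : first terminal = 'a'
FIRST(A) = {a, b, c, d, e}
Count: 5

5


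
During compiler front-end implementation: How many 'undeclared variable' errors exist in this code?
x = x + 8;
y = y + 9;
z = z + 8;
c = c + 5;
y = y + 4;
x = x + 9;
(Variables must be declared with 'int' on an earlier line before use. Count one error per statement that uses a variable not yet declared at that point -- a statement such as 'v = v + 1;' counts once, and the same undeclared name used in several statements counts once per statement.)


Scanning code line by line:
  Line 1: use 'x' -> ERROR (undeclared)
  Line 2: use 'y' -> ERROR (undeclared)
  Line 3: use 'z' -> ERROR (undeclared)
  Line 4: use 'c' -> ERROR (undeclared)
  Line 5: use 'y' -> ERROR (undeclared)
  Line 6: use 'x' -> ERROR (undeclared)
Total undeclared variable errors: 6

6


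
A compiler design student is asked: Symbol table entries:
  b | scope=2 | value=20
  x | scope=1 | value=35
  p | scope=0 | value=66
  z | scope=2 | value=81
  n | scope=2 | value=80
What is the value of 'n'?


Searching symbol table for 'n':
  b | scope=2 | value=20
  x | scope=1 | value=35
  p | scope=0 | value=66
  z | scope=2 | value=81
  n | scope=2 | value=80 <- MATCH
Found 'n' at scope 2 with value 80

80


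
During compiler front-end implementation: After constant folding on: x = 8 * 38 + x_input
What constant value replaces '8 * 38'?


Identifying constant sub-expression:
  Original: x = 8 * 38 + x_input
  8 and 38 are both compile-time constants
  Evaluating: 8 * 38 = 304
  After folding: x = 304 + x_input

304


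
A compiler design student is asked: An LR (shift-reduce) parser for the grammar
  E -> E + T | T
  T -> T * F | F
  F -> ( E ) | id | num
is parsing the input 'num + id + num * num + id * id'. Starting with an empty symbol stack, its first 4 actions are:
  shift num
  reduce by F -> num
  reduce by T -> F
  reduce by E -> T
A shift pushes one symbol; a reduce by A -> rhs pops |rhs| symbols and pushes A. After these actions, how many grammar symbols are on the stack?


Tracking the symbol stack through each action:
  Action 1: shift 'num' : push -> stack = [num] (size 1)
  Action 2: reduce by F -> num : pop 1, push F -> stack = [F] (size 1)
  Action 3: reduce by T -> F : pop 1, push T -> stack = [T] (size 1)
  Action 4: reduce by E -> T : pop 1, push E -> stack = [E] (size 1)
Final stack size: 1

1


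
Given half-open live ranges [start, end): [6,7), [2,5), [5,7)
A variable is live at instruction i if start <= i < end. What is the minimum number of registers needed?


Live ranges:
  Var0: [6, 7)
  Var1: [2, 5)
  Var2: [5, 7)
Sweep-line events (position, delta, active):
  pos=2 start -> active=1
  pos=5 end -> active=0
  pos=5 start -> active=1
  pos=6 start -> active=2
  pos=7 end -> active=1
  pos=7 end -> active=0
Maximum simultaneous active: 2
Minimum registers needed: 2

2


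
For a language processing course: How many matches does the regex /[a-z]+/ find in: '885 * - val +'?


Pattern: /[a-z]+/ (identifiers)
Input: '885 * - val +'
Scanning for matches:
  Match 1: 'val'
Total matches: 1

1


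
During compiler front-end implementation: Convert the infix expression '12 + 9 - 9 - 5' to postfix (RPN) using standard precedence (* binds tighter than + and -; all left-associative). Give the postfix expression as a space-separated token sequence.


Applying the shunting-yard algorithm:
  Operand 12 -> output
  Push '+' onto operator stack -> op-stack: [+]
  Operand 9 -> output
  See '-' (prec 1); top '+' (prec 1) >= it -> pop '+' to output
  Push '-' onto operator stack -> op-stack: [-]
  Operand 9 -> output
  See '-' (prec 1); top '-' (prec 1) >= it -> pop '-' to output
  Push '-' onto operator stack -> op-stack: [-]
  Operand 5 -> output
  End of input: pop '-' to output
Postfix result: 12 9 + 9 - 5 -

12 9 + 9 - 5 -


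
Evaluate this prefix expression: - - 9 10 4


Parsing prefix expression: - - 9 10 4
Step 1: Innermost operation '- 9 10'
  9 - 10 = -1
Step 2: Outer operation '- [-1] 4'
  -1 - 4 = -5

-5


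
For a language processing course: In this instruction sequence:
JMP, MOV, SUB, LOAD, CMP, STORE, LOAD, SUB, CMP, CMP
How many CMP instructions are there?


Scanning instruction sequence for CMP:
  Position 1: JMP
  Position 2: MOV
  Position 3: SUB
  Position 4: LOAD
  Position 5: CMP <- MATCH
  Position 6: STORE
  Position 7: LOAD
  Position 8: SUB
  Position 9: CMP <- MATCH
  Position 10: CMP <- MATCH
Matches at positions: [5, 9, 10]
Total CMP count: 3

3


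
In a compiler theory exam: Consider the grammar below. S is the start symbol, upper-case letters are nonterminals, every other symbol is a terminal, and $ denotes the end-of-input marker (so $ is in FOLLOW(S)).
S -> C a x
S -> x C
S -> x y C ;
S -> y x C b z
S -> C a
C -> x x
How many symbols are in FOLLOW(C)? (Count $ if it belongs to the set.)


S is the start symbol and does not occur in any rule body, so FOLLOW(S) = {$}.
Examining every occurrence of C in a rule body:
  S -> C a x : C is followed by terminal 'a' -> add 'a'
  S -> x C : C is at the right end -> add FOLLOW(S) = {$}
  S -> x y C ; : C is followed by terminal ';' -> add ';'
  S -> y x C b z : C is followed by terminal 'b' -> add 'b'
  S -> C a : C is followed by terminal 'a' -> add 'a' (already in the set)
  C -> x x : C does not occur in the body -> contributes nothing
FOLLOW(C) = {;, a, b, $}
Count: 4

4


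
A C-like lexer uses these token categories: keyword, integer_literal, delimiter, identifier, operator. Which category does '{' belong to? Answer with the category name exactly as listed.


Token: '{'
Checking categories:
  identifier: no
  integer_literal: no
  operator: no
  keyword: no
  delimiter: YES
Category: delimiter

delimiter


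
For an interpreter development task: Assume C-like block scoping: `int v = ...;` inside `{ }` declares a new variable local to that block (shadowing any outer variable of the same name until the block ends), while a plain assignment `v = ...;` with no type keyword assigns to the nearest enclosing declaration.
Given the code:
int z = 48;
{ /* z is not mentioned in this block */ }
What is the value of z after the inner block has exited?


Analyzing scoping rules:
Outer scope: declares z = 48
Inner block: z is neither redeclared nor assigned -> unchanged
After the block -> 48
Result: 48

48


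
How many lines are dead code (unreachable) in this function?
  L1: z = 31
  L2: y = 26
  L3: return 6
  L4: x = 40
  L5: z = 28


Analyzing control flow:
  L1: reachable (before return)
  L2: reachable (before return)
  L3: reachable (return statement)
  L4: DEAD (after return at L3)
  L5: DEAD (after return at L3)
Return at L3, total lines = 5
Dead lines: L4 through L5
Count: 2

2


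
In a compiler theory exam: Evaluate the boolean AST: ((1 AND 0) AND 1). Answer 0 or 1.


Step 1: Evaluate inner node
  1 AND 0 = 0
Step 2: Evaluate root node
  0 AND 1 = 0

0


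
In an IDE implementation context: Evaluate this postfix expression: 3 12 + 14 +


Processing tokens left to right:
Push 3, Push 12
Pop 3 and 12, compute 3 + 12 = 15, push 15
Push 14
Pop 15 and 14, compute 15 + 14 = 29, push 29
Stack result: 29

29


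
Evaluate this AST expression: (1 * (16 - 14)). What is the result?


Expression: (1 * (16 - 14))
Evaluating step by step:
  16 - 14 = 2
  1 * 2 = 2
Result: 2

2


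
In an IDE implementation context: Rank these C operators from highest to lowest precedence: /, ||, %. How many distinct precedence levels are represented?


Looking up precedence for each operator:
  / -> precedence 6
  || -> precedence 1
  % -> precedence 6
Sorted highest to lowest: /, %, ||
Distinct precedence values: [6, 1]
Number of distinct levels: 2

2


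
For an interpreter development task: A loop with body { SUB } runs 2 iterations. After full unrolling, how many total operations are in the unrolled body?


Loop body operations: SUB (1 op per iteration)
Unrolling 2 iterations:
  Iteration 1: SUB (1 ops)
  Iteration 2: SUB (1 ops)
Total: 2 iterations * 1 ops/iter = 2 operations

2


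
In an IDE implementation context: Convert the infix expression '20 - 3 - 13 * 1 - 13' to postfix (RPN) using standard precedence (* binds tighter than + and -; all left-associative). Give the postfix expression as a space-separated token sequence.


Applying the shunting-yard algorithm:
  Operand 20 -> output
  Push '-' onto operator stack -> op-stack: [-]
  Operand 3 -> output
  See '-' (prec 1); top '-' (prec 1) >= it -> pop '-' to output
  Push '-' onto operator stack -> op-stack: [-]
  Operand 13 -> output
  Push '*' onto operator stack -> op-stack: [-, *]
  Operand 1 -> output
  See '-' (prec 1); top '*' (prec 2) >= it -> pop '*' to output
  See '-' (prec 1); top '-' (prec 1) >= it -> pop '-' to output
  Push '-' onto operator stack -> op-stack: [-]
  Operand 13 -> output
  End of input: pop '-' to output
Postfix result: 20 3 - 13 1 * - 13 -

20 3 - 13 1 * - 13 -


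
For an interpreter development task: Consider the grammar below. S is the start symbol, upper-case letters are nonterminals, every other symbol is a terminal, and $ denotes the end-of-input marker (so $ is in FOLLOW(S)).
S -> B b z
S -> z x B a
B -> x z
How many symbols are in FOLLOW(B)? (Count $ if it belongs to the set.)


S is the start symbol and does not occur in any rule body, so FOLLOW(S) = {$}.
Examining every occurrence of B in a rule body:
  S -> B b z : B is followed by terminal 'b' -> add 'b'
  S -> z x B a : B is followed by terminal 'a' -> add 'a'
  B -> x z : B does not occur in the body -> contributes nothing
FOLLOW(B) = {a, b}
Count: 2

2


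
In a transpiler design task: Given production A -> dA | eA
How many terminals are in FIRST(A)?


Production: A -> dA | eA
Examining each alternative for leading terminals:
  A -> dA : first terminal = 'd'
  A -> eA : first terminal = 'e'
FIRST(A) = {d, e}
Count: 2

2


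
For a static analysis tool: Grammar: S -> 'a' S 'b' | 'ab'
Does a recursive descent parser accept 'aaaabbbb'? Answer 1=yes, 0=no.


Grammar accepts strings of the form a^n b^n (n >= 1)
Word: 'aaaabbbb'
Counting: 4 a's and 4 b's
Check: 4 == 4? Yes
Derivation (S -> aSb applied 3 time(s), then S -> ab): S => aSb => aaSbb => aaaSbbb => aaaabbbb
Accepted

1


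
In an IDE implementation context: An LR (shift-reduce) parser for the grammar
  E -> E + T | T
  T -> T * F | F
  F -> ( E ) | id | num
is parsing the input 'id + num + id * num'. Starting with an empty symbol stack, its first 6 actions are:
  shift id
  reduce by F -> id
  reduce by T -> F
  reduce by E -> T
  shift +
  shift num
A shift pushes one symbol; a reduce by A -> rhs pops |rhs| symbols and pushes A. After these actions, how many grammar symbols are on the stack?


Tracking the symbol stack through each action:
  Action 1: shift 'id' : push -> stack = [id] (size 1)
  Action 2: reduce by F -> id : pop 1, push F -> stack = [F] (size 1)
  Action 3: reduce by T -> F : pop 1, push T -> stack = [T] (size 1)
  Action 4: reduce by E -> T : pop 1, push E -> stack = [E] (size 1)
  Action 5: shift '+' : push -> stack = [E, +] (size 2)
  Action 6: shift 'num' : push -> stack = [E, +, num] (size 3)
Final stack size: 3

3


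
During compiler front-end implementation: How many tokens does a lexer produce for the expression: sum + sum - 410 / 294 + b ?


Scanning 'sum + sum - 410 / 294 + b'
Token 1: 'sum' -> identifier
Token 2: '+' -> operator
Token 3: 'sum' -> identifier
Token 4: '-' -> operator
Token 5: '410' -> integer_literal
Token 6: '/' -> operator
Token 7: '294' -> integer_literal
Token 8: '+' -> operator
Token 9: 'b' -> identifier
Total tokens: 9

9


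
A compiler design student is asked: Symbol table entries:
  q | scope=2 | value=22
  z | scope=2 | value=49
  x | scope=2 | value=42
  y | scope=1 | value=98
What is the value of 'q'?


Searching symbol table for 'q':
  q | scope=2 | value=22 <- MATCH
  z | scope=2 | value=49
  x | scope=2 | value=42
  y | scope=1 | value=98
Found 'q' at scope 2 with value 22

22


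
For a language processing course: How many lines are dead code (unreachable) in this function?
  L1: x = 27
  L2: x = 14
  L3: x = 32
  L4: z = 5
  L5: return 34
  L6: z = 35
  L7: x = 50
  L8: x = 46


Analyzing control flow:
  L1: reachable (before return)
  L2: reachable (before return)
  L3: reachable (before return)
  L4: reachable (before return)
  L5: reachable (return statement)
  L6: DEAD (after return at L5)
  L7: DEAD (after return at L5)
  L8: DEAD (after return at L5)
Return at L5, total lines = 8
Dead lines: L6 through L8
Count: 3

3


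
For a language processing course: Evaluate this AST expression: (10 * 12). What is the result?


Expression: (10 * 12)
Evaluating step by step:
  10 * 12 = 120
Result: 120

120


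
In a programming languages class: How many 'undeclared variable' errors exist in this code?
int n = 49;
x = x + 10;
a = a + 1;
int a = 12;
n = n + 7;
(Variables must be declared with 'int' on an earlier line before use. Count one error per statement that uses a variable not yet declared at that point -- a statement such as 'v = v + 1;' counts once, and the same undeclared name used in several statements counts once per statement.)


Scanning code line by line:
  Line 1: declare 'n' -> declared = ['n']
  Line 2: use 'x' -> ERROR (undeclared)
  Line 3: use 'a' -> ERROR (undeclared)
  Line 4: declare 'a' -> declared = ['a', 'n']
  Line 5: use 'n' -> OK (declared)
Total undeclared variable errors: 2

2


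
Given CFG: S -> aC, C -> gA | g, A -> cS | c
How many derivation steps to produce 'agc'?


Grammar: S -> aC, C -> gA | g, A -> cS | c
Deriving 'agc':
Step 1: S -> aC => aC
Step 2: C -> gA => agA
Step 3: A -> c => agc
Total derivation steps: 3

3


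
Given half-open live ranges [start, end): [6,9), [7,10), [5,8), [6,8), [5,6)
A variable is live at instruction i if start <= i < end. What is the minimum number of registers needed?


Live ranges:
  Var0: [6, 9)
  Var1: [7, 10)
  Var2: [5, 8)
  Var3: [6, 8)
  Var4: [5, 6)
Sweep-line events (position, delta, active):
  pos=5 start -> active=1
  pos=5 start -> active=2
  pos=6 end -> active=1
  pos=6 start -> active=2
  pos=6 start -> active=3
  pos=7 start -> active=4
  pos=8 end -> active=3
  pos=8 end -> active=2
  pos=9 end -> active=1
  pos=10 end -> active=0
Maximum simultaneous active: 4
Minimum registers needed: 4

4


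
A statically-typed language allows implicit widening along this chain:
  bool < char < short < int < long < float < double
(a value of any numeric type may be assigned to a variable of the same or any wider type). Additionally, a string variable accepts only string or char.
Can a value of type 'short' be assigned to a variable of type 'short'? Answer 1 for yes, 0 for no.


Target variable type: short
Source value type: short
Numeric ranks: short=2, short=2
Widening allowed iff rank(source) <= rank(target): 2 <= 2? Yes
Result: 1

1


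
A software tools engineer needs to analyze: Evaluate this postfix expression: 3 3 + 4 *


Processing tokens left to right:
Push 3, Push 3
Pop 3 and 3, compute 3 + 3 = 6, push 6
Push 4
Pop 6 and 4, compute 6 * 4 = 24, push 24
Stack result: 24

24


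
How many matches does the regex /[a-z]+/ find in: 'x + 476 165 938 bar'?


Pattern: /[a-z]+/ (identifiers)
Input: 'x + 476 165 938 bar'
Scanning for matches:
  Match 1: 'x'
  Match 2: 'bar'
Total matches: 2

2


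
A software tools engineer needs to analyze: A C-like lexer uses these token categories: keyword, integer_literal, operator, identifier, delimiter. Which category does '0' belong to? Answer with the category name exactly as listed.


Token: '0'
Checking categories:
  identifier: no
  integer_literal: YES
  operator: no
  keyword: no
  delimiter: no
Category: integer_literal

integer_literal


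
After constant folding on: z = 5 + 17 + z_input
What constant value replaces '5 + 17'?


Identifying constant sub-expression:
  Original: z = 5 + 17 + z_input
  5 and 17 are both compile-time constants
  Evaluating: 5 + 17 = 22
  After folding: z = 22 + z_input

22


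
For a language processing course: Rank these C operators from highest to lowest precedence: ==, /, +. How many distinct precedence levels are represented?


Looking up precedence for each operator:
  == -> precedence 3
  / -> precedence 6
  + -> precedence 5
Sorted highest to lowest: /, +, ==
Distinct precedence values: [6, 5, 3]
Number of distinct levels: 3

3


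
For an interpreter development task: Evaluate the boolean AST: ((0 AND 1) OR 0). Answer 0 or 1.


Step 1: Evaluate inner node
  0 AND 1 = 0
Step 2: Evaluate root node
  0 OR 0 = 0

0


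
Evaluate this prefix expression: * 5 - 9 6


Parsing prefix expression: * 5 - 9 6
Step 1: Innermost operation '- 9 6'
  9 - 6 = 3
Step 2: Outer operation '* 5 [3]'
  5 * 3 = 15

15


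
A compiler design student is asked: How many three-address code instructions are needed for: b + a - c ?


Expression: b + a - c
Generating three-address code (respecting * over +/- precedence):
  Instruction 1: t1 = b + a
  Instruction 2: t2 = t1 - c
Total instructions: 2

2


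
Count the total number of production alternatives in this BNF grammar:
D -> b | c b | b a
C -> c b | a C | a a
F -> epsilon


Counting alternatives per rule:
  D: 3 alternative(s)
  C: 3 alternative(s)
  F: 1 alternative(s)
Sum: 3 + 3 + 1 = 7

7


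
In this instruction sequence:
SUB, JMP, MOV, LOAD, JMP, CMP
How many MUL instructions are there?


Scanning instruction sequence for MUL:
  Position 1: SUB
  Position 2: JMP
  Position 3: MOV
  Position 4: LOAD
  Position 5: JMP
  Position 6: CMP
Matches at positions: []
Total MUL count: 0

0


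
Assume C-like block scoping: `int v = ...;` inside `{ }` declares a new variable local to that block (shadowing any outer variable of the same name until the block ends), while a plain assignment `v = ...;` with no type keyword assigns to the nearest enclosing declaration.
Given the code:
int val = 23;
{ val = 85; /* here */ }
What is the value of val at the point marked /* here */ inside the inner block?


Analyzing scoping rules:
Outer scope: declares val = 23
Inner block: 'val = 85;' has no type keyword, so it is an assignment to the outer val (no shadowing)
Inside the block, after the assignment -> 85
Result: 85

85


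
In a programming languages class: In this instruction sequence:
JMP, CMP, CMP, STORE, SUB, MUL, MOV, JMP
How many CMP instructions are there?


Scanning instruction sequence for CMP:
  Position 1: JMP
  Position 2: CMP <- MATCH
  Position 3: CMP <- MATCH
  Position 4: STORE
  Position 5: SUB
  Position 6: MUL
  Position 7: MOV
  Position 8: JMP
Matches at positions: [2, 3]
Total CMP count: 2

2


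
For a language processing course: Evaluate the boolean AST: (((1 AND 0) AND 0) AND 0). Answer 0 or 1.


Step 1: Evaluate inner node
  1 AND 0 = 0
Step 2: Evaluate next node
  0 AND 0 = 0
Step 3: Evaluate root node
  0 AND 0 = 0

0


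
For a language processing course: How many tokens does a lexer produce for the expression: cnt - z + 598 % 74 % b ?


Scanning 'cnt - z + 598 % 74 % b'
Token 1: 'cnt' -> identifier
Token 2: '-' -> operator
Token 3: 'z' -> identifier
Token 4: '+' -> operator
Token 5: '598' -> integer_literal
Token 6: '%' -> operator
Token 7: '74' -> integer_literal
Token 8: '%' -> operator
Token 9: 'b' -> identifier
Total tokens: 9

9


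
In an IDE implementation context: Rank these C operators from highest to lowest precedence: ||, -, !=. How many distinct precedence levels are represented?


Looking up precedence for each operator:
  || -> precedence 1
  - -> precedence 5
  != -> precedence 3
Sorted highest to lowest: -, !=, ||
Distinct precedence values: [5, 3, 1]
Number of distinct levels: 3

3


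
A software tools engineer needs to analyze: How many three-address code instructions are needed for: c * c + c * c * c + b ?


Expression: c * c + c * c * c + b
Generating three-address code (respecting * over +/- precedence):
  Instruction 1: t1 = c * c
  Instruction 2: t2 = c * c
  Instruction 3: t3 = t2 * c
  Instruction 4: t4 = t1 + t3
  Instruction 5: t5 = t4 + b
Total instructions: 5

5


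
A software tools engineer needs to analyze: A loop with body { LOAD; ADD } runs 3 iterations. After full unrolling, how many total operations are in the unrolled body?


Loop body operations: LOAD, ADD (2 ops per iteration)
Unrolling 3 iterations:
  Iteration 1: LOAD, ADD (2 ops)
  Iteration 2: LOAD, ADD (2 ops)
  Iteration 3: LOAD, ADD (2 ops)
Total: 3 iterations * 2 ops/iter = 6 operations

6


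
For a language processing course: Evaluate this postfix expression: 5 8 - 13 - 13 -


Processing tokens left to right:
Push 5, Push 8
Pop 5 and 8, compute 5 - 8 = -3, push -3
Push 13
Pop -3 and 13, compute -3 - 13 = -16, push -16
Push 13
Pop -16 and 13, compute -16 - 13 = -29, push -29
Stack result: -29

-29


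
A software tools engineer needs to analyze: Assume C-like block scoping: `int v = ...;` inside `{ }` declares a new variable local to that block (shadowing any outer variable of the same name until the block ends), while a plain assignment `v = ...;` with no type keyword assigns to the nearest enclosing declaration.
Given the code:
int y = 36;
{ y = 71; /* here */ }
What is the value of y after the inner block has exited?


Analyzing scoping rules:
Outer scope: declares y = 36
Inner block: 'y = 71;' has no type keyword, so it is an assignment to the outer y (no shadowing)
The assignment changed the outer variable itself, so the new value persists after the block -> 71
Result: 71

71
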